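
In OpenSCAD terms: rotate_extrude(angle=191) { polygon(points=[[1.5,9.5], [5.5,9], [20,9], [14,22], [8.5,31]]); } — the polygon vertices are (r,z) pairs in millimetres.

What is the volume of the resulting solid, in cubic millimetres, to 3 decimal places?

Volume = 7209.976 mm³

Profile (r,z), 5 vertices: (1.5,9.5) (5.5,9) (20,9) (14,22) (8.5,31)
edge 0: (1.5,9.5)→(5.5,9)  cross = 1.5·9 − 5.5·9.5 = -38.7500; (r_i+r_j)·cross = 7·-38.7500 = -271.2500
edge 1: (5.5,9)→(20,9)  cross = 5.5·9 − 20·9 = -130.5000; (r_i+r_j)·cross = 25.5·-130.5000 = -3327.7500
edge 2: (20,9)→(14,22)  cross = 20·22 − 14·9 = 314.0000; (r_i+r_j)·cross = 34·314.0000 = 10676.0000
edge 3: (14,22)→(8.5,31)  cross = 14·31 − 8.5·22 = 247.0000; (r_i+r_j)·cross = 22.5·247.0000 = 5557.5000
edge 4: (8.5,31)→(1.5,9.5)  cross = 8.5·9.5 − 1.5·31 = 34.2500; (r_i+r_j)·cross = 10·34.2500 = 342.5000
Σcross = 426.0000 → A = |Σcross|/2 = 213.0000 mm²
Σ(r_i+r_j)·cross = 12977.0000 → first moment M = |Σ|/6 = 2162.8333
R_c = M/A = 2162.8333/213.0000 = 10.1541 mm
θ = 191° = 3.333579 rad
V = θ·R_c·A = 3.333579·10.1541·213.0000 = 7209.976 mm³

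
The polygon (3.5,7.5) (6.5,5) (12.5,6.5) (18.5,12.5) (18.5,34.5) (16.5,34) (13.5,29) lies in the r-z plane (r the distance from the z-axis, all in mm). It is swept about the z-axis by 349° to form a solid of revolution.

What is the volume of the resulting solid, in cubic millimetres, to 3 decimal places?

Profile (r,z), 7 vertices: (3.5,7.5) (6.5,5) (12.5,6.5) (18.5,12.5) (18.5,34.5) (16.5,34) (13.5,29)
edge 0: (3.5,7.5)→(6.5,5)  cross = 3.5·5 − 6.5·7.5 = -31.2500; (r_i+r_j)·cross = 10·-31.2500 = -312.5000
edge 1: (6.5,5)→(12.5,6.5)  cross = 6.5·6.5 − 12.5·5 = -20.2500; (r_i+r_j)·cross = 19·-20.2500 = -384.7500
edge 2: (12.5,6.5)→(18.5,12.5)  cross = 12.5·12.5 − 18.5·6.5 = 36.0000; (r_i+r_j)·cross = 31·36.0000 = 1116.0000
edge 3: (18.5,12.5)→(18.5,34.5)  cross = 18.5·34.5 − 18.5·12.5 = 407.0000; (r_i+r_j)·cross = 37·407.0000 = 15059.0000
edge 4: (18.5,34.5)→(16.5,34)  cross = 18.5·34 − 16.5·34.5 = 59.7500; (r_i+r_j)·cross = 35·59.7500 = 2091.2500
edge 5: (16.5,34)→(13.5,29)  cross = 16.5·29 − 13.5·34 = 19.5000; (r_i+r_j)·cross = 30·19.5000 = 585.0000
edge 6: (13.5,29)→(3.5,7.5)  cross = 13.5·7.5 − 3.5·29 = -0.2500; (r_i+r_j)·cross = 17·-0.2500 = -4.2500
Σcross = 470.5000 → A = |Σcross|/2 = 235.2500 mm²
Σ(r_i+r_j)·cross = 18149.7500 → first moment M = |Σ|/6 = 3024.9583
R_c = M/A = 3024.9583/235.2500 = 12.8585 mm
θ = 349° = 6.091199 rad
V = θ·R_c·A = 6.091199·12.8585·235.2500 = 18425.623 mm³

Volume = 18425.623 mm³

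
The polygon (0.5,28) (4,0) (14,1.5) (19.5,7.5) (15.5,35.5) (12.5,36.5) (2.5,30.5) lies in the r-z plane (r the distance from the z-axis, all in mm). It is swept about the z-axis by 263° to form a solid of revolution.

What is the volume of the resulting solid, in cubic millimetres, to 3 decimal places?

Profile (r,z), 7 vertices: (0.5,28) (4,0) (14,1.5) (19.5,7.5) (15.5,35.5) (12.5,36.5) (2.5,30.5)
edge 0: (0.5,28)→(4,0)  cross = 0.5·0 − 4·28 = -112.0000; (r_i+r_j)·cross = 4.5·-112.0000 = -504.0000
edge 1: (4,0)→(14,1.5)  cross = 4·1.5 − 14·0 = 6.0000; (r_i+r_j)·cross = 18·6.0000 = 108.0000
edge 2: (14,1.5)→(19.5,7.5)  cross = 14·7.5 − 19.5·1.5 = 75.7500; (r_i+r_j)·cross = 33.5·75.7500 = 2537.6250
edge 3: (19.5,7.5)→(15.5,35.5)  cross = 19.5·35.5 − 15.5·7.5 = 576.0000; (r_i+r_j)·cross = 35·576.0000 = 20160.0000
edge 4: (15.5,35.5)→(12.5,36.5)  cross = 15.5·36.5 − 12.5·35.5 = 122.0000; (r_i+r_j)·cross = 28·122.0000 = 3416.0000
edge 5: (12.5,36.5)→(2.5,30.5)  cross = 12.5·30.5 − 2.5·36.5 = 290.0000; (r_i+r_j)·cross = 15·290.0000 = 4350.0000
edge 6: (2.5,30.5)→(0.5,28)  cross = 2.5·28 − 0.5·30.5 = 54.7500; (r_i+r_j)·cross = 3·54.7500 = 164.2500
Σcross = 1012.5000 → A = |Σcross|/2 = 506.2500 mm²
Σ(r_i+r_j)·cross = 30231.8750 → first moment M = |Σ|/6 = 5038.6458
R_c = M/A = 5038.6458/506.2500 = 9.9529 mm
θ = 263° = 4.590216 rad
V = θ·R_c·A = 4.590216·9.9529·506.2500 = 23128.472 mm³

Volume = 23128.472 mm³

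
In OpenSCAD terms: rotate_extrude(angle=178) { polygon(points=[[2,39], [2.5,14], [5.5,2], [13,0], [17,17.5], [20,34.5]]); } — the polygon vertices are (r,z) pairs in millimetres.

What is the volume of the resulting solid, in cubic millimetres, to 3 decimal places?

Profile (r,z), 6 vertices: (2,39) (2.5,14) (5.5,2) (13,0) (17,17.5) (20,34.5)
edge 0: (2,39)→(2.5,14)  cross = 2·14 − 2.5·39 = -69.5000; (r_i+r_j)·cross = 4.5·-69.5000 = -312.7500
edge 1: (2.5,14)→(5.5,2)  cross = 2.5·2 − 5.5·14 = -72.0000; (r_i+r_j)·cross = 8·-72.0000 = -576.0000
edge 2: (5.5,2)→(13,0)  cross = 5.5·0 − 13·2 = -26.0000; (r_i+r_j)·cross = 18.5·-26.0000 = -481.0000
edge 3: (13,0)→(17,17.5)  cross = 13·17.5 − 17·0 = 227.5000; (r_i+r_j)·cross = 30·227.5000 = 6825.0000
edge 4: (17,17.5)→(20,34.5)  cross = 17·34.5 − 20·17.5 = 236.5000; (r_i+r_j)·cross = 37·236.5000 = 8750.5000
edge 5: (20,34.5)→(2,39)  cross = 20·39 − 2·34.5 = 711.0000; (r_i+r_j)·cross = 22·711.0000 = 15642.0000
Σcross = 1007.5000 → A = |Σcross|/2 = 503.7500 mm²
Σ(r_i+r_j)·cross = 29847.7500 → first moment M = |Σ|/6 = 4974.6250
R_c = M/A = 4974.6250/503.7500 = 9.8752 mm
θ = 178° = 3.106686 rad
V = θ·R_c·A = 3.106686·9.8752·503.7500 = 15454.598 mm³

Volume = 15454.598 mm³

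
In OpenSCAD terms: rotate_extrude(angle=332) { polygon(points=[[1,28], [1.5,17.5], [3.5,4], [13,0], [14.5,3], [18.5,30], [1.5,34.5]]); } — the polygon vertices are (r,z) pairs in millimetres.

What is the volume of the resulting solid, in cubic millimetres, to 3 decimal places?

Volume = 23452.487 mm³

Profile (r,z), 7 vertices: (1,28) (1.5,17.5) (3.5,4) (13,0) (14.5,3) (18.5,30) (1.5,34.5)
edge 0: (1,28)→(1.5,17.5)  cross = 1·17.5 − 1.5·28 = -24.5000; (r_i+r_j)·cross = 2.5·-24.5000 = -61.2500
edge 1: (1.5,17.5)→(3.5,4)  cross = 1.5·4 − 3.5·17.5 = -55.2500; (r_i+r_j)·cross = 5·-55.2500 = -276.2500
edge 2: (3.5,4)→(13,0)  cross = 3.5·0 − 13·4 = -52.0000; (r_i+r_j)·cross = 16.5·-52.0000 = -858.0000
edge 3: (13,0)→(14.5,3)  cross = 13·3 − 14.5·0 = 39.0000; (r_i+r_j)·cross = 27.5·39.0000 = 1072.5000
edge 4: (14.5,3)→(18.5,30)  cross = 14.5·30 − 18.5·3 = 379.5000; (r_i+r_j)·cross = 33·379.5000 = 12523.5000
edge 5: (18.5,30)→(1.5,34.5)  cross = 18.5·34.5 − 1.5·30 = 593.2500; (r_i+r_j)·cross = 20·593.2500 = 11865.0000
edge 6: (1.5,34.5)→(1,28)  cross = 1.5·28 − 1·34.5 = 7.5000; (r_i+r_j)·cross = 2.5·7.5000 = 18.7500
Σcross = 887.5000 → A = |Σcross|/2 = 443.7500 mm²
Σ(r_i+r_j)·cross = 24284.2500 → first moment M = |Σ|/6 = 4047.3750
R_c = M/A = 4047.3750/443.7500 = 9.1208 mm
θ = 332° = 5.794493 rad
V = θ·R_c·A = 5.794493·9.1208·443.7500 = 23452.487 mm³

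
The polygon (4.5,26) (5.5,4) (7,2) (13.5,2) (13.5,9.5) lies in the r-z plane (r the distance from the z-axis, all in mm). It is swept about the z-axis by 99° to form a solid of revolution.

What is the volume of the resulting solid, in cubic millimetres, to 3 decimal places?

Volume = 1887.201 mm³

Profile (r,z), 5 vertices: (4.5,26) (5.5,4) (7,2) (13.5,2) (13.5,9.5)
edge 0: (4.5,26)→(5.5,4)  cross = 4.5·4 − 5.5·26 = -125.0000; (r_i+r_j)·cross = 10·-125.0000 = -1250.0000
edge 1: (5.5,4)→(7,2)  cross = 5.5·2 − 7·4 = -17.0000; (r_i+r_j)·cross = 12.5·-17.0000 = -212.5000
edge 2: (7,2)→(13.5,2)  cross = 7·2 − 13.5·2 = -13.0000; (r_i+r_j)·cross = 20.5·-13.0000 = -266.5000
edge 3: (13.5,2)→(13.5,9.5)  cross = 13.5·9.5 − 13.5·2 = 101.2500; (r_i+r_j)·cross = 27·101.2500 = 2733.7500
edge 4: (13.5,9.5)→(4.5,26)  cross = 13.5·26 − 4.5·9.5 = 308.2500; (r_i+r_j)·cross = 18·308.2500 = 5548.5000
Σcross = 254.5000 → A = |Σcross|/2 = 127.2500 mm²
Σ(r_i+r_j)·cross = 6553.2500 → first moment M = |Σ|/6 = 1092.2083
R_c = M/A = 1092.2083/127.2500 = 8.5832 mm
θ = 99° = 1.727876 rad
V = θ·R_c·A = 1.727876·8.5832·127.2500 = 1887.201 mm³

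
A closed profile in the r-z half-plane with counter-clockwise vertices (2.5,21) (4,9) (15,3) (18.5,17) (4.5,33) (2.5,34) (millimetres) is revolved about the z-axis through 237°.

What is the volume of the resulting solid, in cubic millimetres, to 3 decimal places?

Volume = 11416.203 mm³

Profile (r,z), 6 vertices: (2.5,21) (4,9) (15,3) (18.5,17) (4.5,33) (2.5,34)
edge 0: (2.5,21)→(4,9)  cross = 2.5·9 − 4·21 = -61.5000; (r_i+r_j)·cross = 6.5·-61.5000 = -399.7500
edge 1: (4,9)→(15,3)  cross = 4·3 − 15·9 = -123.0000; (r_i+r_j)·cross = 19·-123.0000 = -2337.0000
edge 2: (15,3)→(18.5,17)  cross = 15·17 − 18.5·3 = 199.5000; (r_i+r_j)·cross = 33.5·199.5000 = 6683.2500
edge 3: (18.5,17)→(4.5,33)  cross = 18.5·33 − 4.5·17 = 534.0000; (r_i+r_j)·cross = 23·534.0000 = 12282.0000
edge 4: (4.5,33)→(2.5,34)  cross = 4.5·34 − 2.5·33 = 70.5000; (r_i+r_j)·cross = 7·70.5000 = 493.5000
edge 5: (2.5,34)→(2.5,21)  cross = 2.5·21 − 2.5·34 = -32.5000; (r_i+r_j)·cross = 5·-32.5000 = -162.5000
Σcross = 587.0000 → A = |Σcross|/2 = 293.5000 mm²
Σ(r_i+r_j)·cross = 16559.5000 → first moment M = |Σ|/6 = 2759.9167
R_c = M/A = 2759.9167/293.5000 = 9.4035 mm
θ = 237° = 4.136430 rad
V = θ·R_c·A = 4.136430·9.4035·293.5000 = 11416.203 mm³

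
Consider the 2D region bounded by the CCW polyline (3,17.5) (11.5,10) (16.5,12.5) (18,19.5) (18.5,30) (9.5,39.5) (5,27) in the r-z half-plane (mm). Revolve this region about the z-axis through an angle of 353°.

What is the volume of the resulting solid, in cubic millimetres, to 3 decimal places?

Profile (r,z), 7 vertices: (3,17.5) (11.5,10) (16.5,12.5) (18,19.5) (18.5,30) (9.5,39.5) (5,27)
edge 0: (3,17.5)→(11.5,10)  cross = 3·10 − 11.5·17.5 = -171.2500; (r_i+r_j)·cross = 14.5·-171.2500 = -2483.1250
edge 1: (11.5,10)→(16.5,12.5)  cross = 11.5·12.5 − 16.5·10 = -21.2500; (r_i+r_j)·cross = 28·-21.2500 = -595.0000
edge 2: (16.5,12.5)→(18,19.5)  cross = 16.5·19.5 − 18·12.5 = 96.7500; (r_i+r_j)·cross = 34.5·96.7500 = 3337.8750
edge 3: (18,19.5)→(18.5,30)  cross = 18·30 − 18.5·19.5 = 179.2500; (r_i+r_j)·cross = 36.5·179.2500 = 6542.6250
edge 4: (18.5,30)→(9.5,39.5)  cross = 18.5·39.5 − 9.5·30 = 445.7500; (r_i+r_j)·cross = 28·445.7500 = 12481.0000
edge 5: (9.5,39.5)→(5,27)  cross = 9.5·27 − 5·39.5 = 59.0000; (r_i+r_j)·cross = 14.5·59.0000 = 855.5000
edge 6: (5,27)→(3,17.5)  cross = 5·17.5 − 3·27 = 6.5000; (r_i+r_j)·cross = 8·6.5000 = 52.0000
Σcross = 594.7500 → A = |Σcross|/2 = 297.3750 mm²
Σ(r_i+r_j)·cross = 20190.8750 → first moment M = |Σ|/6 = 3365.1458
R_c = M/A = 3365.1458/297.3750 = 11.3162 mm
θ = 353° = 6.161012 rad
V = θ·R_c·A = 6.161012·11.3162·297.3750 = 20732.705 mm³

Volume = 20732.705 mm³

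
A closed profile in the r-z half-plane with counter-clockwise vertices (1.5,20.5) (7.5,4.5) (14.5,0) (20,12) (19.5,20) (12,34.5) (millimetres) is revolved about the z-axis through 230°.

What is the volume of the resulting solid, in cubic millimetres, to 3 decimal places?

Profile (r,z), 6 vertices: (1.5,20.5) (7.5,4.5) (14.5,0) (20,12) (19.5,20) (12,34.5)
edge 0: (1.5,20.5)→(7.5,4.5)  cross = 1.5·4.5 − 7.5·20.5 = -147.0000; (r_i+r_j)·cross = 9·-147.0000 = -1323.0000
edge 1: (7.5,4.5)→(14.5,0)  cross = 7.5·0 − 14.5·4.5 = -65.2500; (r_i+r_j)·cross = 22·-65.2500 = -1435.5000
edge 2: (14.5,0)→(20,12)  cross = 14.5·12 − 20·0 = 174.0000; (r_i+r_j)·cross = 34.5·174.0000 = 6003.0000
edge 3: (20,12)→(19.5,20)  cross = 20·20 − 19.5·12 = 166.0000; (r_i+r_j)·cross = 39.5·166.0000 = 6557.0000
edge 4: (19.5,20)→(12,34.5)  cross = 19.5·34.5 − 12·20 = 432.7500; (r_i+r_j)·cross = 31.5·432.7500 = 13631.6250
edge 5: (12,34.5)→(1.5,20.5)  cross = 12·20.5 − 1.5·34.5 = 194.2500; (r_i+r_j)·cross = 13.5·194.2500 = 2622.3750
Σcross = 754.7500 → A = |Σcross|/2 = 377.3750 mm²
Σ(r_i+r_j)·cross = 26055.5000 → first moment M = |Σ|/6 = 4342.5833
R_c = M/A = 4342.5833/377.3750 = 11.5073 mm
θ = 230° = 4.014257 rad
V = θ·R_c·A = 4.014257·11.5073·377.3750 = 17432.247 mm³

Volume = 17432.247 mm³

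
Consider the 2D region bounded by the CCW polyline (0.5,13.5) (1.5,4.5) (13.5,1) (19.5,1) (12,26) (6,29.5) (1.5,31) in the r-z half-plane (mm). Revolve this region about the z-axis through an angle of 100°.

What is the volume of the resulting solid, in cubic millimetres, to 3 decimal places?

Volume = 5557.819 mm³

Profile (r,z), 7 vertices: (0.5,13.5) (1.5,4.5) (13.5,1) (19.5,1) (12,26) (6,29.5) (1.5,31)
edge 0: (0.5,13.5)→(1.5,4.5)  cross = 0.5·4.5 − 1.5·13.5 = -18.0000; (r_i+r_j)·cross = 2·-18.0000 = -36.0000
edge 1: (1.5,4.5)→(13.5,1)  cross = 1.5·1 − 13.5·4.5 = -59.2500; (r_i+r_j)·cross = 15·-59.2500 = -888.7500
edge 2: (13.5,1)→(19.5,1)  cross = 13.5·1 − 19.5·1 = -6.0000; (r_i+r_j)·cross = 33·-6.0000 = -198.0000
edge 3: (19.5,1)→(12,26)  cross = 19.5·26 − 12·1 = 495.0000; (r_i+r_j)·cross = 31.5·495.0000 = 15592.5000
edge 4: (12,26)→(6,29.5)  cross = 12·29.5 − 6·26 = 198.0000; (r_i+r_j)·cross = 18·198.0000 = 3564.0000
edge 5: (6,29.5)→(1.5,31)  cross = 6·31 − 1.5·29.5 = 141.7500; (r_i+r_j)·cross = 7.5·141.7500 = 1063.1250
edge 6: (1.5,31)→(0.5,13.5)  cross = 1.5·13.5 − 0.5·31 = 4.7500; (r_i+r_j)·cross = 2·4.7500 = 9.5000
Σcross = 756.2500 → A = |Σcross|/2 = 378.1250 mm²
Σ(r_i+r_j)·cross = 19106.3750 → first moment M = |Σ|/6 = 3184.3958
R_c = M/A = 3184.3958/378.1250 = 8.4215 mm
θ = 100° = 1.745329 rad
V = θ·R_c·A = 1.745329·8.4215·378.1250 = 5557.819 mm³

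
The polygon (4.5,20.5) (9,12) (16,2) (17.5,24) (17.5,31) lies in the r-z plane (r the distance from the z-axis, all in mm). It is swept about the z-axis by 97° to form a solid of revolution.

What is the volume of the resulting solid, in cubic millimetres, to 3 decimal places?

Profile (r,z), 5 vertices: (4.5,20.5) (9,12) (16,2) (17.5,24) (17.5,31)
edge 0: (4.5,20.5)→(9,12)  cross = 4.5·12 − 9·20.5 = -130.5000; (r_i+r_j)·cross = 13.5·-130.5000 = -1761.7500
edge 1: (9,12)→(16,2)  cross = 9·2 − 16·12 = -174.0000; (r_i+r_j)·cross = 25·-174.0000 = -4350.0000
edge 2: (16,2)→(17.5,24)  cross = 16·24 − 17.5·2 = 349.0000; (r_i+r_j)·cross = 33.5·349.0000 = 11691.5000
edge 3: (17.5,24)→(17.5,31)  cross = 17.5·31 − 17.5·24 = 122.5000; (r_i+r_j)·cross = 35·122.5000 = 4287.5000
edge 4: (17.5,31)→(4.5,20.5)  cross = 17.5·20.5 − 4.5·31 = 219.2500; (r_i+r_j)·cross = 22·219.2500 = 4823.5000
Σcross = 386.2500 → A = |Σcross|/2 = 193.1250 mm²
Σ(r_i+r_j)·cross = 14690.7500 → first moment M = |Σ|/6 = 2448.4583
R_c = M/A = 2448.4583/193.1250 = 12.6781 mm
θ = 97° = 1.692969 rad
V = θ·R_c·A = 1.692969·12.6781·193.1250 = 4145.165 mm³

Volume = 4145.165 mm³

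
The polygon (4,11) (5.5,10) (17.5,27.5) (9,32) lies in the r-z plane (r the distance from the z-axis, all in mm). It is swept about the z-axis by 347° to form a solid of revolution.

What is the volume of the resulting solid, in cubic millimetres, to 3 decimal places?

Volume = 7230.456 mm³

Profile (r,z), 4 vertices: (4,11) (5.5,10) (17.5,27.5) (9,32)
edge 0: (4,11)→(5.5,10)  cross = 4·10 − 5.5·11 = -20.5000; (r_i+r_j)·cross = 9.5·-20.5000 = -194.7500
edge 1: (5.5,10)→(17.5,27.5)  cross = 5.5·27.5 − 17.5·10 = -23.7500; (r_i+r_j)·cross = 23·-23.7500 = -546.2500
edge 2: (17.5,27.5)→(9,32)  cross = 17.5·32 − 9·27.5 = 312.5000; (r_i+r_j)·cross = 26.5·312.5000 = 8281.2500
edge 3: (9,32)→(4,11)  cross = 9·11 − 4·32 = -29.0000; (r_i+r_j)·cross = 13·-29.0000 = -377.0000
Σcross = 239.2500 → A = |Σcross|/2 = 119.6250 mm²
Σ(r_i+r_j)·cross = 7163.2500 → first moment M = |Σ|/6 = 1193.8750
R_c = M/A = 1193.8750/119.6250 = 9.9801 mm
θ = 347° = 6.056293 rad
V = θ·R_c·A = 6.056293·9.9801·119.6250 = 7230.456 mm³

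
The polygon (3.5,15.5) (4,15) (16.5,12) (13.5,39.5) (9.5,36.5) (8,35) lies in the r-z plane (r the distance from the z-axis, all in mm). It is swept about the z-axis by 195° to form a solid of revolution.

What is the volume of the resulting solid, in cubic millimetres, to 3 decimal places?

Profile (r,z), 6 vertices: (3.5,15.5) (4,15) (16.5,12) (13.5,39.5) (9.5,36.5) (8,35)
edge 0: (3.5,15.5)→(4,15)  cross = 3.5·15 − 4·15.5 = -9.5000; (r_i+r_j)·cross = 7.5·-9.5000 = -71.2500
edge 1: (4,15)→(16.5,12)  cross = 4·12 − 16.5·15 = -199.5000; (r_i+r_j)·cross = 20.5·-199.5000 = -4089.7500
edge 2: (16.5,12)→(13.5,39.5)  cross = 16.5·39.5 − 13.5·12 = 489.7500; (r_i+r_j)·cross = 30·489.7500 = 14692.5000
edge 3: (13.5,39.5)→(9.5,36.5)  cross = 13.5·36.5 − 9.5·39.5 = 117.5000; (r_i+r_j)·cross = 23·117.5000 = 2702.5000
edge 4: (9.5,36.5)→(8,35)  cross = 9.5·35 − 8·36.5 = 40.5000; (r_i+r_j)·cross = 17.5·40.5000 = 708.7500
edge 5: (8,35)→(3.5,15.5)  cross = 8·15.5 − 3.5·35 = 1.5000; (r_i+r_j)·cross = 11.5·1.5000 = 17.2500
Σcross = 440.2500 → A = |Σcross|/2 = 220.1250 mm²
Σ(r_i+r_j)·cross = 13960.0000 → first moment M = |Σ|/6 = 2326.6667
R_c = M/A = 2326.6667/220.1250 = 10.5698 mm
θ = 195° = 3.403392 rad
V = θ·R_c·A = 3.403392·10.5698·220.1250 = 7918.559 mm³

Volume = 7918.559 mm³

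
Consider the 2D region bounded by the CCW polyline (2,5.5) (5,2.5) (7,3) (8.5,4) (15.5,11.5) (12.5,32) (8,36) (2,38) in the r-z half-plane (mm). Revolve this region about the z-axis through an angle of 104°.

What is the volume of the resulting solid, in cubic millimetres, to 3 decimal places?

Volume = 5024.692 mm³

Profile (r,z), 8 vertices: (2,5.5) (5,2.5) (7,3) (8.5,4) (15.5,11.5) (12.5,32) (8,36) (2,38)
edge 0: (2,5.5)→(5,2.5)  cross = 2·2.5 − 5·5.5 = -22.5000; (r_i+r_j)·cross = 7·-22.5000 = -157.5000
edge 1: (5,2.5)→(7,3)  cross = 5·3 − 7·2.5 = -2.5000; (r_i+r_j)·cross = 12·-2.5000 = -30.0000
edge 2: (7,3)→(8.5,4)  cross = 7·4 − 8.5·3 = 2.5000; (r_i+r_j)·cross = 15.5·2.5000 = 38.7500
edge 3: (8.5,4)→(15.5,11.5)  cross = 8.5·11.5 − 15.5·4 = 35.7500; (r_i+r_j)·cross = 24·35.7500 = 858.0000
edge 4: (15.5,11.5)→(12.5,32)  cross = 15.5·32 − 12.5·11.5 = 352.2500; (r_i+r_j)·cross = 28·352.2500 = 9863.0000
edge 5: (12.5,32)→(8,36)  cross = 12.5·36 − 8·32 = 194.0000; (r_i+r_j)·cross = 20.5·194.0000 = 3977.0000
edge 6: (8,36)→(2,38)  cross = 8·38 − 2·36 = 232.0000; (r_i+r_j)·cross = 10·232.0000 = 2320.0000
edge 7: (2,38)→(2,5.5)  cross = 2·5.5 − 2·38 = -65.0000; (r_i+r_j)·cross = 4·-65.0000 = -260.0000
Σcross = 726.5000 → A = |Σcross|/2 = 363.2500 mm²
Σ(r_i+r_j)·cross = 16609.2500 → first moment M = |Σ|/6 = 2768.2083
R_c = M/A = 2768.2083/363.2500 = 7.6207 mm
θ = 104° = 1.815142 rad
V = θ·R_c·A = 1.815142·7.6207·363.2500 = 5024.692 mm³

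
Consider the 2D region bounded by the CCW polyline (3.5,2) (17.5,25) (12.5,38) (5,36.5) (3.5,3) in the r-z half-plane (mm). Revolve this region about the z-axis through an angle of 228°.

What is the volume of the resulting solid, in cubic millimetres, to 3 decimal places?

Volume = 10183.158 mm³

Profile (r,z), 5 vertices: (3.5,2) (17.5,25) (12.5,38) (5,36.5) (3.5,3)
edge 0: (3.5,2)→(17.5,25)  cross = 3.5·25 − 17.5·2 = 52.5000; (r_i+r_j)·cross = 21·52.5000 = 1102.5000
edge 1: (17.5,25)→(12.5,38)  cross = 17.5·38 − 12.5·25 = 352.5000; (r_i+r_j)·cross = 30·352.5000 = 10575.0000
edge 2: (12.5,38)→(5,36.5)  cross = 12.5·36.5 − 5·38 = 266.2500; (r_i+r_j)·cross = 17.5·266.2500 = 4659.3750
edge 3: (5,36.5)→(3.5,3)  cross = 5·3 − 3.5·36.5 = -112.7500; (r_i+r_j)·cross = 8.5·-112.7500 = -958.3750
edge 4: (3.5,3)→(3.5,2)  cross = 3.5·2 − 3.5·3 = -3.5000; (r_i+r_j)·cross = 7·-3.5000 = -24.5000
Σcross = 555.0000 → A = |Σcross|/2 = 277.5000 mm²
Σ(r_i+r_j)·cross = 15354.0000 → first moment M = |Σ|/6 = 2559.0000
R_c = M/A = 2559.0000/277.5000 = 9.2216 mm
θ = 228° = 3.979351 rad
V = θ·R_c·A = 3.979351·9.2216·277.5000 = 10183.158 mm³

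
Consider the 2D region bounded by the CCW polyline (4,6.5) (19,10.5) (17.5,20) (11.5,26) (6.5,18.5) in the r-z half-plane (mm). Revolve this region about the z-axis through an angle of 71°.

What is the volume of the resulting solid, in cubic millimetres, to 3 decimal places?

Volume = 2533.666 mm³

Profile (r,z), 5 vertices: (4,6.5) (19,10.5) (17.5,20) (11.5,26) (6.5,18.5)
edge 0: (4,6.5)→(19,10.5)  cross = 4·10.5 − 19·6.5 = -81.5000; (r_i+r_j)·cross = 23·-81.5000 = -1874.5000
edge 1: (19,10.5)→(17.5,20)  cross = 19·20 − 17.5·10.5 = 196.2500; (r_i+r_j)·cross = 36.5·196.2500 = 7163.1250
edge 2: (17.5,20)→(11.5,26)  cross = 17.5·26 − 11.5·20 = 225.0000; (r_i+r_j)·cross = 29·225.0000 = 6525.0000
edge 3: (11.5,26)→(6.5,18.5)  cross = 11.5·18.5 − 6.5·26 = 43.7500; (r_i+r_j)·cross = 18·43.7500 = 787.5000
edge 4: (6.5,18.5)→(4,6.5)  cross = 6.5·6.5 − 4·18.5 = -31.7500; (r_i+r_j)·cross = 10.5·-31.7500 = -333.3750
Σcross = 351.7500 → A = |Σcross|/2 = 175.8750 mm²
Σ(r_i+r_j)·cross = 12267.7500 → first moment M = |Σ|/6 = 2044.6250
R_c = M/A = 2044.6250/175.8750 = 11.6254 mm
θ = 71° = 1.239184 rad
V = θ·R_c·A = 1.239184·11.6254·175.8750 = 2533.666 mm³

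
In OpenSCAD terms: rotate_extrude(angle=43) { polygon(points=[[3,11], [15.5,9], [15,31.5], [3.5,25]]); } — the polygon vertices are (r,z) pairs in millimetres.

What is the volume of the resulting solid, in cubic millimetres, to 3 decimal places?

Volume = 1598.547 mm³

Profile (r,z), 4 vertices: (3,11) (15.5,9) (15,31.5) (3.5,25)
edge 0: (3,11)→(15.5,9)  cross = 3·9 − 15.5·11 = -143.5000; (r_i+r_j)·cross = 18.5·-143.5000 = -2654.7500
edge 1: (15.5,9)→(15,31.5)  cross = 15.5·31.5 − 15·9 = 353.2500; (r_i+r_j)·cross = 30.5·353.2500 = 10774.1250
edge 2: (15,31.5)→(3.5,25)  cross = 15·25 − 3.5·31.5 = 264.7500; (r_i+r_j)·cross = 18.5·264.7500 = 4897.8750
edge 3: (3.5,25)→(3,11)  cross = 3.5·11 − 3·25 = -36.5000; (r_i+r_j)·cross = 6.5·-36.5000 = -237.2500
Σcross = 438.0000 → A = |Σcross|/2 = 219.0000 mm²
Σ(r_i+r_j)·cross = 12780.0000 → first moment M = |Σ|/6 = 2130.0000
R_c = M/A = 2130.0000/219.0000 = 9.7260 mm
θ = 43° = 0.750492 rad
V = θ·R_c·A = 0.750492·9.7260·219.0000 = 1598.547 mm³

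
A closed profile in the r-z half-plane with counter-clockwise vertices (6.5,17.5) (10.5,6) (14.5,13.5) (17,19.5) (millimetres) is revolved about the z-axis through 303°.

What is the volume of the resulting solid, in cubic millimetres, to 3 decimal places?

Profile (r,z), 4 vertices: (6.5,17.5) (10.5,6) (14.5,13.5) (17,19.5)
edge 0: (6.5,17.5)→(10.5,6)  cross = 6.5·6 − 10.5·17.5 = -144.7500; (r_i+r_j)·cross = 17·-144.7500 = -2460.7500
edge 1: (10.5,6)→(14.5,13.5)  cross = 10.5·13.5 − 14.5·6 = 54.7500; (r_i+r_j)·cross = 25·54.7500 = 1368.7500
edge 2: (14.5,13.5)→(17,19.5)  cross = 14.5·19.5 − 17·13.5 = 53.2500; (r_i+r_j)·cross = 31.5·53.2500 = 1677.3750
edge 3: (17,19.5)→(6.5,17.5)  cross = 17·17.5 − 6.5·19.5 = 170.7500; (r_i+r_j)·cross = 23.5·170.7500 = 4012.6250
Σcross = 134.0000 → A = |Σcross|/2 = 67.0000 mm²
Σ(r_i+r_j)·cross = 4598.0000 → first moment M = |Σ|/6 = 766.3333
R_c = M/A = 766.3333/67.0000 = 11.4378 mm
θ = 303° = 5.288348 rad
V = θ·R_c·A = 5.288348·11.4378·67.0000 = 4052.637 mm³

Volume = 4052.637 mm³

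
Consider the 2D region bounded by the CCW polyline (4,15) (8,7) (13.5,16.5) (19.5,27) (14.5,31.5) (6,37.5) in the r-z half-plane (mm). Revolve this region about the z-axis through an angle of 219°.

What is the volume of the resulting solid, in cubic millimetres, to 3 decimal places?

Volume = 9784.297 mm³

Profile (r,z), 6 vertices: (4,15) (8,7) (13.5,16.5) (19.5,27) (14.5,31.5) (6,37.5)
edge 0: (4,15)→(8,7)  cross = 4·7 − 8·15 = -92.0000; (r_i+r_j)·cross = 12·-92.0000 = -1104.0000
edge 1: (8,7)→(13.5,16.5)  cross = 8·16.5 − 13.5·7 = 37.5000; (r_i+r_j)·cross = 21.5·37.5000 = 806.2500
edge 2: (13.5,16.5)→(19.5,27)  cross = 13.5·27 − 19.5·16.5 = 42.7500; (r_i+r_j)·cross = 33·42.7500 = 1410.7500
edge 3: (19.5,27)→(14.5,31.5)  cross = 19.5·31.5 − 14.5·27 = 222.7500; (r_i+r_j)·cross = 34·222.7500 = 7573.5000
edge 4: (14.5,31.5)→(6,37.5)  cross = 14.5·37.5 − 6·31.5 = 354.7500; (r_i+r_j)·cross = 20.5·354.7500 = 7272.3750
edge 5: (6,37.5)→(4,15)  cross = 6·15 − 4·37.5 = -60.0000; (r_i+r_j)·cross = 10·-60.0000 = -600.0000
Σcross = 505.7500 → A = |Σcross|/2 = 252.8750 mm²
Σ(r_i+r_j)·cross = 15358.8750 → first moment M = |Σ|/6 = 2559.8125
R_c = M/A = 2559.8125/252.8750 = 10.1228 mm
θ = 219° = 3.822271 rad
V = θ·R_c·A = 3.822271·10.1228·252.8750 = 9784.297 mm³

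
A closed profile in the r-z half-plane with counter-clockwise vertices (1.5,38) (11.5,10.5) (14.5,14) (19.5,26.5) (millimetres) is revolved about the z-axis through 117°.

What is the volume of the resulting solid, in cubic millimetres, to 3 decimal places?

Profile (r,z), 4 vertices: (1.5,38) (11.5,10.5) (14.5,14) (19.5,26.5)
edge 0: (1.5,38)→(11.5,10.5)  cross = 1.5·10.5 − 11.5·38 = -421.2500; (r_i+r_j)·cross = 13·-421.2500 = -5476.2500
edge 1: (11.5,10.5)→(14.5,14)  cross = 11.5·14 − 14.5·10.5 = 8.7500; (r_i+r_j)·cross = 26·8.7500 = 227.5000
edge 2: (14.5,14)→(19.5,26.5)  cross = 14.5·26.5 − 19.5·14 = 111.2500; (r_i+r_j)·cross = 34·111.2500 = 3782.5000
edge 3: (19.5,26.5)→(1.5,38)  cross = 19.5·38 − 1.5·26.5 = 701.2500; (r_i+r_j)·cross = 21·701.2500 = 14726.2500
Σcross = 400.0000 → A = |Σcross|/2 = 200.0000 mm²
Σ(r_i+r_j)·cross = 13260.0000 → first moment M = |Σ|/6 = 2210.0000
R_c = M/A = 2210.0000/200.0000 = 11.0500 mm
θ = 117° = 2.042035 rad
V = θ·R_c·A = 2.042035·11.0500·200.0000 = 4512.898 mm³

Volume = 4512.898 mm³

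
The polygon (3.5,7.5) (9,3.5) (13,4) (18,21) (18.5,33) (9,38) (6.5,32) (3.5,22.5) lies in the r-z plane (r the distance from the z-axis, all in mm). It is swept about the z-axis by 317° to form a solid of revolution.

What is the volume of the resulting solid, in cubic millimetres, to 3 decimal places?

Profile (r,z), 8 vertices: (3.5,7.5) (9,3.5) (13,4) (18,21) (18.5,33) (9,38) (6.5,32) (3.5,22.5)
edge 0: (3.5,7.5)→(9,3.5)  cross = 3.5·3.5 − 9·7.5 = -55.2500; (r_i+r_j)·cross = 12.5·-55.2500 = -690.6250
edge 1: (9,3.5)→(13,4)  cross = 9·4 − 13·3.5 = -9.5000; (r_i+r_j)·cross = 22·-9.5000 = -209.0000
edge 2: (13,4)→(18,21)  cross = 13·21 − 18·4 = 201.0000; (r_i+r_j)·cross = 31·201.0000 = 6231.0000
edge 3: (18,21)→(18.5,33)  cross = 18·33 − 18.5·21 = 205.5000; (r_i+r_j)·cross = 36.5·205.5000 = 7500.7500
edge 4: (18.5,33)→(9,38)  cross = 18.5·38 − 9·33 = 406.0000; (r_i+r_j)·cross = 27.5·406.0000 = 11165.0000
edge 5: (9,38)→(6.5,32)  cross = 9·32 − 6.5·38 = 41.0000; (r_i+r_j)·cross = 15.5·41.0000 = 635.5000
edge 6: (6.5,32)→(3.5,22.5)  cross = 6.5·22.5 − 3.5·32 = 34.2500; (r_i+r_j)·cross = 10·34.2500 = 342.5000
edge 7: (3.5,22.5)→(3.5,7.5)  cross = 3.5·7.5 − 3.5·22.5 = -52.5000; (r_i+r_j)·cross = 7·-52.5000 = -367.5000
Σcross = 770.5000 → A = |Σcross|/2 = 385.2500 mm²
Σ(r_i+r_j)·cross = 24607.6250 → first moment M = |Σ|/6 = 4101.2708
R_c = M/A = 4101.2708/385.2500 = 10.6457 mm
θ = 317° = 5.532694 rad
V = θ·R_c·A = 5.532694·10.6457·385.2500 = 22691.075 mm³

Volume = 22691.075 mm³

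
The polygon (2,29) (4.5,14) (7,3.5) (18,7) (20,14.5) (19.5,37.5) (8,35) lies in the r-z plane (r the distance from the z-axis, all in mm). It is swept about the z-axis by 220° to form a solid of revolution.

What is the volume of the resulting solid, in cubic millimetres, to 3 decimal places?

Profile (r,z), 7 vertices: (2,29) (4.5,14) (7,3.5) (18,7) (20,14.5) (19.5,37.5) (8,35)
edge 0: (2,29)→(4.5,14)  cross = 2·14 − 4.5·29 = -102.5000; (r_i+r_j)·cross = 6.5·-102.5000 = -666.2500
edge 1: (4.5,14)→(7,3.5)  cross = 4.5·3.5 − 7·14 = -82.2500; (r_i+r_j)·cross = 11.5·-82.2500 = -945.8750
edge 2: (7,3.5)→(18,7)  cross = 7·7 − 18·3.5 = -14.0000; (r_i+r_j)·cross = 25·-14.0000 = -350.0000
edge 3: (18,7)→(20,14.5)  cross = 18·14.5 − 20·7 = 121.0000; (r_i+r_j)·cross = 38·121.0000 = 4598.0000
edge 4: (20,14.5)→(19.5,37.5)  cross = 20·37.5 − 19.5·14.5 = 467.2500; (r_i+r_j)·cross = 39.5·467.2500 = 18456.3750
edge 5: (19.5,37.5)→(8,35)  cross = 19.5·35 − 8·37.5 = 382.5000; (r_i+r_j)·cross = 27.5·382.5000 = 10518.7500
edge 6: (8,35)→(2,29)  cross = 8·29 − 2·35 = 162.0000; (r_i+r_j)·cross = 10·162.0000 = 1620.0000
Σcross = 934.0000 → A = |Σcross|/2 = 467.0000 mm²
Σ(r_i+r_j)·cross = 33231.0000 → first moment M = |Σ|/6 = 5538.5000
R_c = M/A = 5538.5000/467.0000 = 11.8597 mm
θ = 220° = 3.839724 rad
V = θ·R_c·A = 3.839724·11.8597·467.0000 = 21266.313 mm³

Volume = 21266.313 mm³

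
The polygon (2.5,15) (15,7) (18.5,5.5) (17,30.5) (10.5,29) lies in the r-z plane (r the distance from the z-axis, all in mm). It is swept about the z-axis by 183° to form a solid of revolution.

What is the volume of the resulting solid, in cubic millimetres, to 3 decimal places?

Profile (r,z), 5 vertices: (2.5,15) (15,7) (18.5,5.5) (17,30.5) (10.5,29)
edge 0: (2.5,15)→(15,7)  cross = 2.5·7 − 15·15 = -207.5000; (r_i+r_j)·cross = 17.5·-207.5000 = -3631.2500
edge 1: (15,7)→(18.5,5.5)  cross = 15·5.5 − 18.5·7 = -47.0000; (r_i+r_j)·cross = 33.5·-47.0000 = -1574.5000
edge 2: (18.5,5.5)→(17,30.5)  cross = 18.5·30.5 − 17·5.5 = 470.7500; (r_i+r_j)·cross = 35.5·470.7500 = 16711.6250
edge 3: (17,30.5)→(10.5,29)  cross = 17·29 − 10.5·30.5 = 172.7500; (r_i+r_j)·cross = 27.5·172.7500 = 4750.6250
edge 4: (10.5,29)→(2.5,15)  cross = 10.5·15 − 2.5·29 = 85.0000; (r_i+r_j)·cross = 13·85.0000 = 1105.0000
Σcross = 474.0000 → A = |Σcross|/2 = 237.0000 mm²
Σ(r_i+r_j)·cross = 17361.5000 → first moment M = |Σ|/6 = 2893.5833
R_c = M/A = 2893.5833/237.0000 = 12.2092 mm
θ = 183° = 3.193953 rad
V = θ·R_c·A = 3.193953·12.2092·237.0000 = 9241.968 mm³

Volume = 9241.968 mm³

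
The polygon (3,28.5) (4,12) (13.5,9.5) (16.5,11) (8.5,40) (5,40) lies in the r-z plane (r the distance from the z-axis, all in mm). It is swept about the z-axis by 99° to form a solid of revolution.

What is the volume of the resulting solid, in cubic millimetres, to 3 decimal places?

Profile (r,z), 6 vertices: (3,28.5) (4,12) (13.5,9.5) (16.5,11) (8.5,40) (5,40)
edge 0: (3,28.5)→(4,12)  cross = 3·12 − 4·28.5 = -78.0000; (r_i+r_j)·cross = 7·-78.0000 = -546.0000
edge 1: (4,12)→(13.5,9.5)  cross = 4·9.5 − 13.5·12 = -124.0000; (r_i+r_j)·cross = 17.5·-124.0000 = -2170.0000
edge 2: (13.5,9.5)→(16.5,11)  cross = 13.5·11 − 16.5·9.5 = -8.2500; (r_i+r_j)·cross = 30·-8.2500 = -247.5000
edge 3: (16.5,11)→(8.5,40)  cross = 16.5·40 − 8.5·11 = 566.5000; (r_i+r_j)·cross = 25·566.5000 = 14162.5000
edge 4: (8.5,40)→(5,40)  cross = 8.5·40 − 5·40 = 140.0000; (r_i+r_j)·cross = 13.5·140.0000 = 1890.0000
edge 5: (5,40)→(3,28.5)  cross = 5·28.5 − 3·40 = 22.5000; (r_i+r_j)·cross = 8·22.5000 = 180.0000
Σcross = 518.7500 → A = |Σcross|/2 = 259.3750 mm²
Σ(r_i+r_j)·cross = 13269.0000 → first moment M = |Σ|/6 = 2211.5000
R_c = M/A = 2211.5000/259.3750 = 8.5263 mm
θ = 99° = 1.727876 rad
V = θ·R_c·A = 1.727876·8.5263·259.3750 = 3821.198 mm³

Volume = 3821.198 mm³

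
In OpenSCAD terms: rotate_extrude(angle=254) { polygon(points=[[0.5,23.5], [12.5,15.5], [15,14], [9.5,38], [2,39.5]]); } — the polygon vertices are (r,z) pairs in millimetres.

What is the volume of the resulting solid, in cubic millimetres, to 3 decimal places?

Volume = 6588.195 mm³

Profile (r,z), 5 vertices: (0.5,23.5) (12.5,15.5) (15,14) (9.5,38) (2,39.5)
edge 0: (0.5,23.5)→(12.5,15.5)  cross = 0.5·15.5 − 12.5·23.5 = -286.0000; (r_i+r_j)·cross = 13·-286.0000 = -3718.0000
edge 1: (12.5,15.5)→(15,14)  cross = 12.5·14 − 15·15.5 = -57.5000; (r_i+r_j)·cross = 27.5·-57.5000 = -1581.2500
edge 2: (15,14)→(9.5,38)  cross = 15·38 − 9.5·14 = 437.0000; (r_i+r_j)·cross = 24.5·437.0000 = 10706.5000
edge 3: (9.5,38)→(2,39.5)  cross = 9.5·39.5 − 2·38 = 299.2500; (r_i+r_j)·cross = 11.5·299.2500 = 3441.3750
edge 4: (2,39.5)→(0.5,23.5)  cross = 2·23.5 − 0.5·39.5 = 27.2500; (r_i+r_j)·cross = 2.5·27.2500 = 68.1250
Σcross = 420.0000 → A = |Σcross|/2 = 210.0000 mm²
Σ(r_i+r_j)·cross = 8916.7500 → first moment M = |Σ|/6 = 1486.1250
R_c = M/A = 1486.1250/210.0000 = 7.0768 mm
θ = 254° = 4.433136 rad
V = θ·R_c·A = 4.433136·7.0768·210.0000 = 6588.195 mm³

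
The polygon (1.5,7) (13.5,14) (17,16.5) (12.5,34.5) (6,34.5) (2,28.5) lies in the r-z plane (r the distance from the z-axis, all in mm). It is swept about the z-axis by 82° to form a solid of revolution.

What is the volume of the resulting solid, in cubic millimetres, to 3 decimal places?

Volume = 3461.941 mm³

Profile (r,z), 6 vertices: (1.5,7) (13.5,14) (17,16.5) (12.5,34.5) (6,34.5) (2,28.5)
edge 0: (1.5,7)→(13.5,14)  cross = 1.5·14 − 13.5·7 = -73.5000; (r_i+r_j)·cross = 15·-73.5000 = -1102.5000
edge 1: (13.5,14)→(17,16.5)  cross = 13.5·16.5 − 17·14 = -15.2500; (r_i+r_j)·cross = 30.5·-15.2500 = -465.1250
edge 2: (17,16.5)→(12.5,34.5)  cross = 17·34.5 − 12.5·16.5 = 380.2500; (r_i+r_j)·cross = 29.5·380.2500 = 11217.3750
edge 3: (12.5,34.5)→(6,34.5)  cross = 12.5·34.5 − 6·34.5 = 224.2500; (r_i+r_j)·cross = 18.5·224.2500 = 4148.6250
edge 4: (6,34.5)→(2,28.5)  cross = 6·28.5 − 2·34.5 = 102.0000; (r_i+r_j)·cross = 8·102.0000 = 816.0000
edge 5: (2,28.5)→(1.5,7)  cross = 2·7 − 1.5·28.5 = -28.7500; (r_i+r_j)·cross = 3.5·-28.7500 = -100.6250
Σcross = 589.0000 → A = |Σcross|/2 = 294.5000 mm²
Σ(r_i+r_j)·cross = 14513.7500 → first moment M = |Σ|/6 = 2418.9583
R_c = M/A = 2418.9583/294.5000 = 8.2138 mm
θ = 82° = 1.431170 rad
V = θ·R_c·A = 1.431170·8.2138·294.5000 = 3461.941 mm³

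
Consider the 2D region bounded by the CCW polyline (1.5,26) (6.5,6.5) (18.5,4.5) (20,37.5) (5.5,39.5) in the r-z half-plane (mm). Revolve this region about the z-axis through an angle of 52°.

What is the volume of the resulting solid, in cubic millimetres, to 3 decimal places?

Profile (r,z), 5 vertices: (1.5,26) (6.5,6.5) (18.5,4.5) (20,37.5) (5.5,39.5)
edge 0: (1.5,26)→(6.5,6.5)  cross = 1.5·6.5 − 6.5·26 = -159.2500; (r_i+r_j)·cross = 8·-159.2500 = -1274.0000
edge 1: (6.5,6.5)→(18.5,4.5)  cross = 6.5·4.5 − 18.5·6.5 = -91.0000; (r_i+r_j)·cross = 25·-91.0000 = -2275.0000
edge 2: (18.5,4.5)→(20,37.5)  cross = 18.5·37.5 − 20·4.5 = 603.7500; (r_i+r_j)·cross = 38.5·603.7500 = 23244.3750
edge 3: (20,37.5)→(5.5,39.5)  cross = 20·39.5 − 5.5·37.5 = 583.7500; (r_i+r_j)·cross = 25.5·583.7500 = 14885.6250
edge 4: (5.5,39.5)→(1.5,26)  cross = 5.5·26 − 1.5·39.5 = 83.7500; (r_i+r_j)·cross = 7·83.7500 = 586.2500
Σcross = 1021.0000 → A = |Σcross|/2 = 510.5000 mm²
Σ(r_i+r_j)·cross = 35167.2500 → first moment M = |Σ|/6 = 5861.2083
R_c = M/A = 5861.2083/510.5000 = 11.4813 mm
θ = 52° = 0.907571 rad
V = θ·R_c·A = 0.907571·11.4813·510.5000 = 5319.464 mm³

Volume = 5319.464 mm³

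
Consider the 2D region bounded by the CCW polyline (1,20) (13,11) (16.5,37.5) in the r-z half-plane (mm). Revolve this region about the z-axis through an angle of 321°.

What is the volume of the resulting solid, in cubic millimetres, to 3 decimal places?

Profile (r,z), 3 vertices: (1,20) (13,11) (16.5,37.5)
edge 0: (1,20)→(13,11)  cross = 1·11 − 13·20 = -249.0000; (r_i+r_j)·cross = 14·-249.0000 = -3486.0000
edge 1: (13,11)→(16.5,37.5)  cross = 13·37.5 − 16.5·11 = 306.0000; (r_i+r_j)·cross = 29.5·306.0000 = 9027.0000
edge 2: (16.5,37.5)→(1,20)  cross = 16.5·20 − 1·37.5 = 292.5000; (r_i+r_j)·cross = 17.5·292.5000 = 5118.7500
Σcross = 349.5000 → A = |Σcross|/2 = 174.7500 mm²
Σ(r_i+r_j)·cross = 10659.7500 → first moment M = |Σ|/6 = 1776.6250
R_c = M/A = 1776.6250/174.7500 = 10.1667 mm
θ = 321° = 5.602507 rad
V = θ·R_c·A = 5.602507·10.1667·174.7500 = 9953.554 mm³

Volume = 9953.554 mm³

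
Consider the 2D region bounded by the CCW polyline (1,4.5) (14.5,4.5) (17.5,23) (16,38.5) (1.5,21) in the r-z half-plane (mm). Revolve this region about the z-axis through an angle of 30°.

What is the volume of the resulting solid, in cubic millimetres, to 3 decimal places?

Profile (r,z), 5 vertices: (1,4.5) (14.5,4.5) (17.5,23) (16,38.5) (1.5,21)
edge 0: (1,4.5)→(14.5,4.5)  cross = 1·4.5 − 14.5·4.5 = -60.7500; (r_i+r_j)·cross = 15.5·-60.7500 = -941.6250
edge 1: (14.5,4.5)→(17.5,23)  cross = 14.5·23 − 17.5·4.5 = 254.7500; (r_i+r_j)·cross = 32·254.7500 = 8152.0000
edge 2: (17.5,23)→(16,38.5)  cross = 17.5·38.5 − 16·23 = 305.7500; (r_i+r_j)·cross = 33.5·305.7500 = 10242.6250
edge 3: (16,38.5)→(1.5,21)  cross = 16·21 − 1.5·38.5 = 278.2500; (r_i+r_j)·cross = 17.5·278.2500 = 4869.3750
edge 4: (1.5,21)→(1,4.5)  cross = 1.5·4.5 − 1·21 = -14.2500; (r_i+r_j)·cross = 2.5·-14.2500 = -35.6250
Σcross = 763.7500 → A = |Σcross|/2 = 381.8750 mm²
Σ(r_i+r_j)·cross = 22286.7500 → first moment M = |Σ|/6 = 3714.4583
R_c = M/A = 3714.4583/381.8750 = 9.7269 mm
θ = 30° = 0.523599 rad
V = θ·R_c·A = 0.523599·9.7269·381.8750 = 1944.886 mm³

Volume = 1944.886 mm³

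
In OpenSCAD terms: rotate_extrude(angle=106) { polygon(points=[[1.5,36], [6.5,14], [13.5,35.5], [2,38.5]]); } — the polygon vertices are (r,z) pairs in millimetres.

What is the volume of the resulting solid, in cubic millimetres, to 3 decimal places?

Volume = 1892.138 mm³

Profile (r,z), 4 vertices: (1.5,36) (6.5,14) (13.5,35.5) (2,38.5)
edge 0: (1.5,36)→(6.5,14)  cross = 1.5·14 − 6.5·36 = -213.0000; (r_i+r_j)·cross = 8·-213.0000 = -1704.0000
edge 1: (6.5,14)→(13.5,35.5)  cross = 6.5·35.5 − 13.5·14 = 41.7500; (r_i+r_j)·cross = 20·41.7500 = 835.0000
edge 2: (13.5,35.5)→(2,38.5)  cross = 13.5·38.5 − 2·35.5 = 448.7500; (r_i+r_j)·cross = 15.5·448.7500 = 6955.6250
edge 3: (2,38.5)→(1.5,36)  cross = 2·36 − 1.5·38.5 = 14.2500; (r_i+r_j)·cross = 3.5·14.2500 = 49.8750
Σcross = 291.7500 → A = |Σcross|/2 = 145.8750 mm²
Σ(r_i+r_j)·cross = 6136.5000 → first moment M = |Σ|/6 = 1022.7500
R_c = M/A = 1022.7500/145.8750 = 7.0111 mm
θ = 106° = 1.850049 rad
V = θ·R_c·A = 1.850049·7.0111·145.8750 = 1892.138 mm³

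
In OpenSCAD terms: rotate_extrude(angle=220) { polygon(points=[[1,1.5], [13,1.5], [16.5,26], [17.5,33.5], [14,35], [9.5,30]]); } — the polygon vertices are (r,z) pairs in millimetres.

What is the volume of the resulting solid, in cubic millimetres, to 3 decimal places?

Volume = 11982.180 mm³

Profile (r,z), 6 vertices: (1,1.5) (13,1.5) (16.5,26) (17.5,33.5) (14,35) (9.5,30)
edge 0: (1,1.5)→(13,1.5)  cross = 1·1.5 − 13·1.5 = -18.0000; (r_i+r_j)·cross = 14·-18.0000 = -252.0000
edge 1: (13,1.5)→(16.5,26)  cross = 13·26 − 16.5·1.5 = 313.2500; (r_i+r_j)·cross = 29.5·313.2500 = 9240.8750
edge 2: (16.5,26)→(17.5,33.5)  cross = 16.5·33.5 − 17.5·26 = 97.7500; (r_i+r_j)·cross = 34·97.7500 = 3323.5000
edge 3: (17.5,33.5)→(14,35)  cross = 17.5·35 − 14·33.5 = 143.5000; (r_i+r_j)·cross = 31.5·143.5000 = 4520.2500
edge 4: (14,35)→(9.5,30)  cross = 14·30 − 9.5·35 = 87.5000; (r_i+r_j)·cross = 23.5·87.5000 = 2056.2500
edge 5: (9.5,30)→(1,1.5)  cross = 9.5·1.5 − 1·30 = -15.7500; (r_i+r_j)·cross = 10.5·-15.7500 = -165.3750
Σcross = 608.2500 → A = |Σcross|/2 = 304.1250 mm²
Σ(r_i+r_j)·cross = 18723.5000 → first moment M = |Σ|/6 = 3120.5833
R_c = M/A = 3120.5833/304.1250 = 10.2609 mm
θ = 220° = 3.839724 rad
V = θ·R_c·A = 3.839724·10.2609·304.1250 = 11982.180 mm³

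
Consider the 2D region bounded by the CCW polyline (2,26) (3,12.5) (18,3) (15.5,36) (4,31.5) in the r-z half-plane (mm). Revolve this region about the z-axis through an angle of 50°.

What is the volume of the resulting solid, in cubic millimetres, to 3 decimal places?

Volume = 3244.585 mm³

Profile (r,z), 5 vertices: (2,26) (3,12.5) (18,3) (15.5,36) (4,31.5)
edge 0: (2,26)→(3,12.5)  cross = 2·12.5 − 3·26 = -53.0000; (r_i+r_j)·cross = 5·-53.0000 = -265.0000
edge 1: (3,12.5)→(18,3)  cross = 3·3 − 18·12.5 = -216.0000; (r_i+r_j)·cross = 21·-216.0000 = -4536.0000
edge 2: (18,3)→(15.5,36)  cross = 18·36 − 15.5·3 = 601.5000; (r_i+r_j)·cross = 33.5·601.5000 = 20150.2500
edge 3: (15.5,36)→(4,31.5)  cross = 15.5·31.5 − 4·36 = 344.2500; (r_i+r_j)·cross = 19.5·344.2500 = 6712.8750
edge 4: (4,31.5)→(2,26)  cross = 4·26 − 2·31.5 = 41.0000; (r_i+r_j)·cross = 6·41.0000 = 246.0000
Σcross = 717.7500 → A = |Σcross|/2 = 358.8750 mm²
Σ(r_i+r_j)·cross = 22308.1250 → first moment M = |Σ|/6 = 3718.0208
R_c = M/A = 3718.0208/358.8750 = 10.3602 mm
θ = 50° = 0.872665 rad
V = θ·R_c·A = 0.872665·10.3602·358.8750 = 3244.585 mm³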